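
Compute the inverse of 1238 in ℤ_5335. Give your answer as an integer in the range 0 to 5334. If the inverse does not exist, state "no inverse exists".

Apply the Euclidean algorithm to 5335 and 1238:
5335 = 4·1238 + 383
1238 = 3·383 + 89
383 = 4·89 + 27
89 = 3·27 + 8
27 = 3·8 + 3
8 = 2·3 + 2
3 = 1·2 + 1
2 = 2·1 + 0
The gcd is 1. Working backward:
1 = 3 − 2
1 = −8 + 3·3
1 = 3·27 − 10·8
1 = −10·89 + 33·27
1 = 33·383 − 142·89
1 = −142·1238 + 459·383
1 = 459·5335 − 1978·1238
Thus 1238·(-1978) ≡ 1 (mod 5335); reducing, -1978 mod 5335 = 3357.

3357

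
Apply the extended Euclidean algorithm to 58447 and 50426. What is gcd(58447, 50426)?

1

Apply Euclid's algorithm to 58447 and 50426:
58447 = 1*50426 + 8021
50426 = 6*8021 + 2300
8021 = 3*2300 + 1121
2300 = 2*1121 + 58
1121 = 19*58 + 19
58 = 3*19 + 1
19 = 19*1 + 0
gcd(58447, 50426) = 1.
Express as a combination:
1 = 58 − 3·19
1 = −3·1121 + 58·58
1 = 58·2300 − 119·1121
1 = −119·8021 + 415·2300
1 = 415·50426 − 2609·8021
1 = −2609·58447 + 3024·50426
So 1 = (-2609)·58447 + (3024)·50426.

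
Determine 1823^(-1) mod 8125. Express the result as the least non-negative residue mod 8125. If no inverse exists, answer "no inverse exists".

gcd(8125, 1823) by repeated division:
8125 = 4×1823 + 833
1823 = 2×833 + 157
833 = 5×157 + 48
157 = 3×48 + 13
48 = 3×13 + 9
13 = 1×9 + 4
9 = 2×4 + 1
4 = 4×1 + 0
gcd = 1, so the inverse exists. Back-substitute:
1 = 9 − 2·4
1 = −2·13 + 3·9
1 = 3·48 − 11·13
1 = −11·157 + 36·48
1 = 36·833 − 191·157
1 = −191·1823 + 418·833
1 = 418·8125 − 1863·1823
Hence 1823⁻¹ ≡ -1863 ≡ 6262 (mod 8125).

6262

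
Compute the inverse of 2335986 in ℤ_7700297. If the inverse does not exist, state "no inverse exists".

3169334

Apply the Euclidean algorithm to 7700297 and 2335986:
7700297 = 3·2335986 + 692339
2335986 = 3·692339 + 258969
692339 = 2·258969 + 174401
258969 = 1·174401 + 84568
174401 = 2·84568 + 5265
84568 = 16·5265 + 328
5265 = 16·328 + 17
328 = 19·17 + 5
17 = 3·5 + 2
5 = 2·2 + 1
2 = 2·1 + 0
The gcd is 1. Working backward:
1 = 5 − 2·2
1 = −2·17 + 7·5
1 = 7·328 − 135·17
1 = −135·5265 + 2167·328
1 = 2167·84568 − 34807·5265
1 = −34807·174401 + 71781·84568
1 = 71781·258969 − 106588·174401
1 = −106588·692339 + 284957·258969
1 = 284957·2335986 − 961459·692339
1 = −961459·7700297 + 3169334·2335986
So 2335986·3169334 ≡ 1 (mod 7700297).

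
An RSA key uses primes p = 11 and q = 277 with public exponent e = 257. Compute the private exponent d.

2513

φ(n) = (p−1)(q−1) = 10·276 = 2760.
Need d with 257·d ≡ 1 (mod 2760). Apply the extended Euclidean algorithm:
2760 = 10×257 + 190
257 = 1×190 + 67
190 = 2×67 + 56
67 = 1×56 + 11
56 = 5×11 + 1
11 = 11×1 + 0
Back-substitute:
1 = 56 − 5·11
1 = −5·67 + 6·56
1 = 6·190 − 17·67
1 = −17·257 + 23·190
1 = 23·2760 − 247·257
So 257·(-247) ≡ 1 (mod 2760), hence d ≡ -247 ≡ 2513 (mod 2760).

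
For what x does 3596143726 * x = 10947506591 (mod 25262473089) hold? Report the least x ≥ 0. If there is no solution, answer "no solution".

First find gcd(3596143726, 25262473089):
25262473089 = 7*3596143726 + 89467007
3596143726 = 40*89467007 + 17463446
89467007 = 5*17463446 + 2149777
17463446 = 8*2149777 + 265230
2149777 = 8*265230 + 27937
265230 = 9*27937 + 13797
27937 = 2*13797 + 343
13797 = 40*343 + 77
343 = 4*77 + 35
77 = 2*35 + 7
35 = 5*7 + 0
gcd = 7 and 7 | 10947506591, so solutions exist. Divide through by 7: 513734818x ≡ 1563929513 (mod 3608924727).
Now find 513734818⁻¹ mod 3608924727:
3608924727 = 7×513734818 + 12781001
513734818 = 40×12781001 + 2494778
12781001 = 5×2494778 + 307111
2494778 = 8×307111 + 37890
307111 = 8×37890 + 3991
37890 = 9×3991 + 1971
3991 = 2×1971 + 49
1971 = 40×49 + 11
49 = 4×11 + 5
11 = 2×5 + 1
5 = 5×1 + 0
Back-substitute:
1 = 11 − 2·5
1 = −2·49 + 9·11
1 = 9·1971 − 362·49
1 = −362·3991 + 733·1971
1 = 733·37890 − 6959·3991
1 = −6959·307111 + 56405·37890
1 = 56405·2494778 − 458199·307111
1 = −458199·12781001 + 2347400·2494778
1 = 2347400·513734818 − 94354199·12781001
1 = −94354199·3608924727 + 662826793·513734818
So 513734818⁻¹ ≡ 662826793 (mod 3608924727).
Then x ≡ 662826793·1563929513 ≡ 3135916451 (mod 3608924727); the smallest non-negative solution is x = 3135916451.

3135916451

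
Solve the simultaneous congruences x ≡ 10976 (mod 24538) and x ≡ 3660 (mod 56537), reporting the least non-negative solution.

Write x = 10976 + 24538·k. Then 24538·k ≡ 3660 − 10976 ≡ 49221 (mod 56537).
Need 24538⁻¹ mod 56537. Extended Euclid on (56537, 24538):
56537 = 2×24538 + 7461
24538 = 3×7461 + 2155
7461 = 3×2155 + 996
2155 = 2×996 + 163
996 = 6×163 + 18
163 = 9×18 + 1
18 = 18×1 + 0
Back-substitute:
1 = 163 − 9·18
1 = −9·996 + 55·163
1 = 55·2155 − 119·996
1 = −119·7461 + 412·2155
1 = 412·24538 − 1355·7461
1 = −1355·56537 + 3122·24538
24538⁻¹ ≡ 3122 (mod 56537), so k ≡ 3122·49221 ≡ 396 (mod 56537).
x = 10976 + 24538·396 = 9728024.

9728024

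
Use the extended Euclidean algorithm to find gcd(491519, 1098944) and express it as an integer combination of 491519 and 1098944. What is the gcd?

Euclidean algorithm:
1098944 = 2·491519 + 115906
491519 = 4·115906 + 27895
115906 = 4·27895 + 4326
27895 = 6·4326 + 1939
4326 = 2·1939 + 448
1939 = 4·448 + 147
448 = 3·147 + 7
147 = 21·7 + 0
gcd(491519, 1098944) = 7.
Back-substituting:
7 = 448 − 3·147
7 = −3·1939 + 13·448
7 = 13·4326 − 29·1939
7 = −29·27895 + 187·4326
7 = 187·115906 − 777·27895
7 = −777·491519 + 3295·115906
7 = 3295·1098944 − 7367·491519
So 7 = (3295)·1098944 + (-7367)·491519.

7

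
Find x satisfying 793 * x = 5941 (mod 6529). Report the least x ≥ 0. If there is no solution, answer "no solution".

4931

First find gcd(793, 6529):
6529 = 8·793 + 185
793 = 4·185 + 53
185 = 3·53 + 26
53 = 2·26 + 1
26 = 26·1 + 0
gcd = 1, so a unique solution mod 6529 exists.
Back-substitute for the Bézout coefficients:
1 = 53 − 2·26
1 = −2·185 + 7·53
1 = 7·793 − 30·185
1 = −30·6529 + 247·793
So 793·(247) ≡ 1 (mod 6529), giving 793⁻¹ ≡ 247.
x ≡ 793⁻¹·5941 ≡ 247·5941 ≡ 4931 (mod 6529).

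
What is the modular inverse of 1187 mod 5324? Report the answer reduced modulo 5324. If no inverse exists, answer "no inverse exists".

3651

Apply the Euclidean algorithm to 5324 and 1187:
5324 = 4×1187 + 576
1187 = 2×576 + 35
576 = 16×35 + 16
35 = 2×16 + 3
16 = 5×3 + 1
3 = 3×1 + 0
Since gcd(1187, 5324) = 1, back-substitute to write 1 as a combination:
1 = 16 − 5·3
1 = −5·35 + 11·16
1 = 11·576 − 181·35
1 = −181·1187 + 373·576
1 = 373·5324 − 1673·1187
Hence 1187⁻¹ ≡ -1673 ≡ 3651 (mod 5324).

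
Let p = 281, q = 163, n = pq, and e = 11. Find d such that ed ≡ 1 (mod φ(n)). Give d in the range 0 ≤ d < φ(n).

12371

φ(n) = (p−1)(q−1) = 280·162 = 45360.
Need d with 11·d ≡ 1 (mod 45360). Apply the extended Euclidean algorithm:
45360 = 4123*11 + 7
11 = 1*7 + 4
7 = 1*4 + 3
4 = 1*3 + 1
3 = 3*1 + 0
Back-substitute:
1 = 4 − 3
1 = −7 + 2·4
1 = 2·11 − 3·7
1 = −3·45360 + 12371·11
So 11·12371 ≡ 1 (mod 45360), hence d = 12371.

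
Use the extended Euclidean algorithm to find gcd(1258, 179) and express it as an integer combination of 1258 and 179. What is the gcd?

1

Apply Euclid's algorithm to 1258 and 179:
1258 = 7·179 + 5
179 = 35·5 + 4
5 = 1·4 + 1
4 = 4·1 + 0
gcd(1258, 179) = 1.
Express as a combination:
1 = 5 − 4
1 = −179 + 36·5
1 = 36·1258 − 253·179
So 1 = (36)·1258 + (-253)·179.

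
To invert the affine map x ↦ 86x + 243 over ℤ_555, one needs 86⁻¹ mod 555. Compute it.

71

Apply the Euclidean algorithm to 555 and 86:
555 = 6×86 + 39
86 = 2×39 + 8
39 = 4×8 + 7
8 = 1×7 + 1
7 = 7×1 + 0
gcd = 1, so the inverse exists. Back-substitute:
1 = 8 − 7
1 = −39 + 5·8
1 = 5·86 − 11·39
1 = −11·555 + 71·86
So 86·71 ≡ 1 (mod 555).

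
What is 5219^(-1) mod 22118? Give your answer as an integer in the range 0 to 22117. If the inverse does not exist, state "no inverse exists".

Extended Euclidean algorithm:
22118 = 4*5219 + 1242
5219 = 4*1242 + 251
1242 = 4*251 + 238
251 = 1*238 + 13
238 = 18*13 + 4
13 = 3*4 + 1
4 = 4*1 + 0
gcd = 1, so the inverse exists. Back-substitute:
1 = 13 − 3·4
1 = −3·238 + 55·13
1 = 55·251 − 58·238
1 = −58·1242 + 287·251
1 = 287·5219 − 1206·1242
1 = −1206·22118 + 5111·5219
So 5219·5111 ≡ 1 (mod 22118).

5111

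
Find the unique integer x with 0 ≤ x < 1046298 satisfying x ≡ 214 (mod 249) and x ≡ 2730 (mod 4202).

Write x = 214 + 249·k. Then 249·k ≡ 2730 − 214 ≡ 2516 (mod 4202).
Need 249⁻¹ mod 4202. Extended Euclid on (4202, 249):
4202 = 16*249 + 218
249 = 1*218 + 31
218 = 7*31 + 1
31 = 31*1 + 0
Back-substitute:
1 = 218 − 7·31
1 = −7·249 + 8·218
1 = 8·4202 − 135·249
249⁻¹ ≡ 4067 (mod 4202), so k ≡ 4067·2516 ≡ 702 (mod 4202).
x = 214 + 249·702 = 175012.

175012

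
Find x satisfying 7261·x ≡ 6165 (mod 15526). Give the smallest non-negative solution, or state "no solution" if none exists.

First find gcd(7261, 15526):
15526 = 2×7261 + 1004
7261 = 7×1004 + 233
1004 = 4×233 + 72
233 = 3×72 + 17
72 = 4×17 + 4
17 = 4×4 + 1
4 = 4×1 + 0
gcd = 1, so a unique solution mod 15526 exists.
Back-substitute for the Bézout coefficients:
1 = 17 − 4·4
1 = −4·72 + 17·17
1 = 17·233 − 55·72
1 = −55·1004 + 237·233
1 = 237·7261 − 1714·1004
1 = −1714·15526 + 3665·7261
So 7261·(3665) ≡ 1 (mod 15526), giving 7261⁻¹ ≡ 3665.
x ≡ 7261⁻¹·6165 ≡ 3665·6165 ≡ 4395 (mod 15526).

4395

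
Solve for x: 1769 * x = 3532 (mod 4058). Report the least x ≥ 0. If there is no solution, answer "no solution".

First find gcd(1769, 4058):
4058 = 2·1769 + 520
1769 = 3·520 + 209
520 = 2·209 + 102
209 = 2·102 + 5
102 = 20·5 + 2
5 = 2·2 + 1
2 = 2·1 + 0
gcd = 1, so a unique solution mod 4058 exists.
Back-substitute for the Bézout coefficients:
1 = 5 − 2·2
1 = −2·102 + 41·5
1 = 41·209 − 84·102
1 = −84·520 + 209·209
1 = 209·1769 − 711·520
1 = −711·4058 + 1631·1769
So 1769·(1631) ≡ 1 (mod 4058), giving 1769⁻¹ ≡ 1631.
x ≡ 1769⁻¹·3532 ≡ 1631·3532 ≡ 2390 (mod 4058).

2390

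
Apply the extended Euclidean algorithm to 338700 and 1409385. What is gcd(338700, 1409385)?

Euclidean algorithm:
1409385 = 4×338700 + 54585
338700 = 6×54585 + 11190
54585 = 4×11190 + 9825
11190 = 1×9825 + 1365
9825 = 7×1365 + 270
1365 = 5×270 + 15
270 = 18×15 + 0
gcd(338700, 1409385) = 15.
Express as a combination:
15 = 1365 − 5·270
15 = −5·9825 + 36·1365
15 = 36·11190 − 41·9825
15 = −41·54585 + 200·11190
15 = 200·338700 − 1241·54585
15 = −1241·1409385 + 5164·338700
So 15 = (-1241)·1409385 + (5164)·338700.

15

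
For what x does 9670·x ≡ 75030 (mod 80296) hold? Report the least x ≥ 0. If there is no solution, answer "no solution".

First find gcd(9670, 80296):
80296 = 8*9670 + 2936
9670 = 3*2936 + 862
2936 = 3*862 + 350
862 = 2*350 + 162
350 = 2*162 + 26
162 = 6*26 + 6
26 = 4*6 + 2
6 = 3*2 + 0
gcd = 2 and 2 | 75030, so solutions exist. Divide through by 2: 4835x ≡ 37515 (mod 40148).
Now find 4835⁻¹ mod 40148:
40148 = 8·4835 + 1468
4835 = 3·1468 + 431
1468 = 3·431 + 175
431 = 2·175 + 81
175 = 2·81 + 13
81 = 6·13 + 3
13 = 4·3 + 1
3 = 3·1 + 0
Back-substitute:
1 = 13 − 4·3
1 = −4·81 + 25·13
1 = 25·175 − 54·81
1 = −54·431 + 133·175
1 = 133·1468 − 453·431
1 = −453·4835 + 1492·1468
1 = 1492·40148 − 12389·4835
So 4835·(-12389) ≡ 1 (mod 40148), i.e. 4835⁻¹ ≡ 27759.
Then x ≡ 27759·37515 ≡ 20061 (mod 40148); the smallest non-negative solution is x = 20061.

20061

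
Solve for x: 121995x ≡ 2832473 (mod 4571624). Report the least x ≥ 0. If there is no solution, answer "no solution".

First find gcd(121995, 4571624):
4571624 = 37·121995 + 57809
121995 = 2·57809 + 6377
57809 = 9·6377 + 416
6377 = 15·416 + 137
416 = 3·137 + 5
137 = 27·5 + 2
5 = 2·2 + 1
2 = 2·1 + 0
gcd = 1, so a unique solution mod 4571624 exists.
Back-substitute for the Bézout coefficients:
1 = 5 − 2·2
1 = −2·137 + 55·5
1 = 55·416 − 167·137
1 = −167·6377 + 2560·416
1 = 2560·57809 − 23207·6377
1 = −23207·121995 + 48974·57809
1 = 48974·4571624 − 1835245·121995
So 121995·(-1835245) ≡ 1 (mod 4571624), giving 121995⁻¹ ≡ 2736379.
x ≡ 121995⁻¹·2832473 ≡ 2736379·2832473 ≡ 2020539 (mod 4571624).

2020539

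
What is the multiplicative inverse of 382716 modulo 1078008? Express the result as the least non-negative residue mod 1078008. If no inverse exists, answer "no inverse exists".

no inverse exists

Compute gcd(382716, 1078008):
1078008 = 2*382716 + 312576
382716 = 1*312576 + 70140
312576 = 4*70140 + 32016
70140 = 2*32016 + 6108
32016 = 5*6108 + 1476
6108 = 4*1476 + 204
1476 = 7*204 + 48
204 = 4*48 + 12
48 = 4*12 + 0
Since gcd = 12 > 1, 382716 is not a unit mod 1078008.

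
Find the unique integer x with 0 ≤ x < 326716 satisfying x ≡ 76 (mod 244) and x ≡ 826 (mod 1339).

Write x = 76 + 244·k. Then 244·k ≡ 826 − 76 ≡ 750 (mod 1339).
Need 244⁻¹ mod 1339. Extended Euclid on (1339, 244):
1339 = 5×244 + 119
244 = 2×119 + 6
119 = 19×6 + 5
6 = 1×5 + 1
5 = 5×1 + 0
Back-substitute:
1 = 6 − 5
1 = −119 + 20·6
1 = 20·244 − 41·119
1 = −41·1339 + 225·244
244⁻¹ ≡ 225 (mod 1339), so k ≡ 225·750 ≡ 36 (mod 1339).
x = 76 + 244·36 = 8860.

8860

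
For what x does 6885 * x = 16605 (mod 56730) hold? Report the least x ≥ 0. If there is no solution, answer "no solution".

First find gcd(6885, 56730):
56730 = 8*6885 + 1650
6885 = 4*1650 + 285
1650 = 5*285 + 225
285 = 1*225 + 60
225 = 3*60 + 45
60 = 1*45 + 15
45 = 3*15 + 0
gcd = 15 and 15 | 16605, so solutions exist. Divide through by 15: 459x ≡ 1107 (mod 3782).
Now find 459⁻¹ mod 3782:
3782 = 8*459 + 110
459 = 4*110 + 19
110 = 5*19 + 15
19 = 1*15 + 4
15 = 3*4 + 3
4 = 1*3 + 1
3 = 3*1 + 0
Back-substitute:
1 = 4 − 3
1 = −15 + 4·4
1 = 4·19 − 5·15
1 = −5·110 + 29·19
1 = 29·459 − 121·110
1 = −121·3782 + 997·459
So 459⁻¹ ≡ 997 (mod 3782).
Then x ≡ 997·1107 ≡ 3117 (mod 3782); the smallest non-negative solution is x = 3117.

3117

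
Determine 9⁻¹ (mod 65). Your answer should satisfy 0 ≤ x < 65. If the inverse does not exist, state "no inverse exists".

29

Extended Euclidean algorithm:
65 = 7×9 + 2
9 = 4×2 + 1
2 = 2×1 + 0
gcd = 1, so the inverse exists. Back-substitute:
1 = 9 − 4·2
1 = −4·65 + 29·9
So 9·29 ≡ 1 (mod 65).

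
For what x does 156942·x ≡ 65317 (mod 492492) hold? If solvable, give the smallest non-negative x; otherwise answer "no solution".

no solution

gcd(156942, 492492):
492492 = 3·156942 + 21666
156942 = 7·21666 + 5280
21666 = 4·5280 + 546
5280 = 9·546 + 366
546 = 1·366 + 180
366 = 2·180 + 6
180 = 30·6 + 0
gcd = 6, but 6 ∤ 65317, so the congruence has no solution.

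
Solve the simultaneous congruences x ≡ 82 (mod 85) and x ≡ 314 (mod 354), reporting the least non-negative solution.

Write x = 82 + 85·k. Then 85·k ≡ 314 − 82 ≡ 232 (mod 354).
Need 85⁻¹ mod 354. Extended Euclid on (354, 85):
354 = 4×85 + 14
85 = 6×14 + 1
14 = 14×1 + 0
Back-substitute:
1 = 85 − 6·14
1 = −6·354 + 25·85
85⁻¹ ≡ 25 (mod 354), so k ≡ 25·232 ≡ 136 (mod 354).
x = 82 + 85·136 = 11642.

11642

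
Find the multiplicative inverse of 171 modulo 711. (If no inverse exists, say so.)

no inverse exists

Compute gcd(171, 711):
711 = 4×171 + 27
171 = 6×27 + 9
27 = 3×9 + 0
gcd(171, 711) = 9 ≠ 1, so 171 has no multiplicative inverse modulo 711.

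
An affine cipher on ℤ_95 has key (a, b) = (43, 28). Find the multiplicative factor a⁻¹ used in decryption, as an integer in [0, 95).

Run Euclid on (95, 43):
95 = 2·43 + 9
43 = 4·9 + 7
9 = 1·7 + 2
7 = 3·2 + 1
2 = 2·1 + 0
gcd = 1, so the inverse exists. Back-substitute:
1 = 7 − 3·2
1 = −3·9 + 4·7
1 = 4·43 − 19·9
1 = −19·95 + 42·43
So 43·42 ≡ 1 (mod 95).

42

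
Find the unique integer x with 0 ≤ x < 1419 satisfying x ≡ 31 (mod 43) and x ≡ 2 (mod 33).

Write x = 31 + 43·k. Then 43·k ≡ 2 − 31 ≡ 4 (mod 33).
Need 43⁻¹ mod 33. Extended Euclid on (33, 10):
33 = 3×10 + 3
10 = 3×3 + 1
3 = 3×1 + 0
Back-substitute:
1 = 10 − 3·3
1 = −3·33 + 10·10
43⁻¹ ≡ 10 (mod 33), so k ≡ 10·4 ≡ 7 (mod 33).
x = 31 + 43·7 = 332.

332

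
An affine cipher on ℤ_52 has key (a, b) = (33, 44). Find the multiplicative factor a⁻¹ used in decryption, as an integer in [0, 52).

gcd(52, 33) by repeated division:
52 = 1×33 + 19
33 = 1×19 + 14
19 = 1×14 + 5
14 = 2×5 + 4
5 = 1×4 + 1
4 = 4×1 + 0
gcd = 1, so the inverse exists. Back-substitute:
1 = 5 − 4
1 = −14 + 3·5
1 = 3·19 − 4·14
1 = −4·33 + 7·19
1 = 7·52 − 11·33
So 33·(-11) ≡ 1 (mod 52), and -11 ≡ 41 (mod 52).

41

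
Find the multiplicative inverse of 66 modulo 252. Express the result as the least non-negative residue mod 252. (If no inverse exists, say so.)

no inverse exists

Compute gcd(66, 252):
252 = 3*66 + 54
66 = 1*54 + 12
54 = 4*12 + 6
12 = 2*6 + 0
Since gcd = 6 > 1, 66 is not a unit mod 252.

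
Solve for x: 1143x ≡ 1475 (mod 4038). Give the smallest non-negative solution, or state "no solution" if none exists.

no solution

gcd(1143, 4038):
4038 = 3*1143 + 609
1143 = 1*609 + 534
609 = 1*534 + 75
534 = 7*75 + 9
75 = 8*9 + 3
9 = 3*3 + 0
gcd = 3, but 3 ∤ 1475, so the congruence has no solution.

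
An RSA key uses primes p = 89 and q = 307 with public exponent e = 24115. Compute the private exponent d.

φ(n) = (p−1)(q−1) = 88·306 = 26928.
Need d with 24115·d ≡ 1 (mod 26928). Apply the extended Euclidean algorithm:
26928 = 1·24115 + 2813
24115 = 8·2813 + 1611
2813 = 1·1611 + 1202
1611 = 1·1202 + 409
1202 = 2·409 + 384
409 = 1·384 + 25
384 = 15·25 + 9
25 = 2·9 + 7
9 = 1·7 + 2
7 = 3·2 + 1
2 = 2·1 + 0
Back-substitute:
1 = 7 − 3·2
1 = −3·9 + 4·7
1 = 4·25 − 11·9
1 = −11·384 + 169·25
1 = 169·409 − 180·384
1 = −180·1202 + 529·409
1 = 529·1611 − 709·1202
1 = −709·2813 + 1238·1611
1 = 1238·24115 − 10613·2813
1 = −10613·26928 + 11851·24115
So 24115·11851 ≡ 1 (mod 26928), hence d = 11851.

11851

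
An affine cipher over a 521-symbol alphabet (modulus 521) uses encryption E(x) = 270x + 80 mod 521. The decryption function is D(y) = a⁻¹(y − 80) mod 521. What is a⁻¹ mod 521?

Extended Euclidean algorithm:
521 = 1*270 + 251
270 = 1*251 + 19
251 = 13*19 + 4
19 = 4*4 + 3
4 = 1*3 + 1
3 = 3*1 + 0
Since gcd(270, 521) = 1, back-substitute to write 1 as a combination:
1 = 4 − 3
1 = −19 + 5·4
1 = 5·251 − 66·19
1 = −66·270 + 71·251
1 = 71·521 − 137·270
Thus 270·(-137) ≡ 1 (mod 521); reducing, -137 mod 521 = 384.

384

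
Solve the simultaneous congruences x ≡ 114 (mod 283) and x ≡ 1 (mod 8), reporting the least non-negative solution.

1529

Write x = 114 + 283·k. Then 283·k ≡ 1 − 114 ≡ 7 (mod 8).
Need 283⁻¹ mod 8. Extended Euclid on (8, 3):
8 = 2·3 + 2
3 = 1·2 + 1
2 = 2·1 + 0
Back-substitute:
1 = 3 − 2
1 = −8 + 3·3
283⁻¹ ≡ 3 (mod 8), so k ≡ 3·7 ≡ 5 (mod 8).
x = 114 + 283·5 = 1529.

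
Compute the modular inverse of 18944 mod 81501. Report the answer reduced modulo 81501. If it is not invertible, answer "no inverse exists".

35291

Run Euclid on (81501, 18944):
81501 = 4*18944 + 5725
18944 = 3*5725 + 1769
5725 = 3*1769 + 418
1769 = 4*418 + 97
418 = 4*97 + 30
97 = 3*30 + 7
30 = 4*7 + 2
7 = 3*2 + 1
2 = 2*1 + 0
Since gcd(18944, 81501) = 1, back-substitute to write 1 as a combination:
1 = 7 − 3·2
1 = −3·30 + 13·7
1 = 13·97 − 42·30
1 = −42·418 + 181·97
1 = 181·1769 − 766·418
1 = −766·5725 + 2479·1769
1 = 2479·18944 − 8203·5725
1 = −8203·81501 + 35291·18944
So 18944·35291 ≡ 1 (mod 81501).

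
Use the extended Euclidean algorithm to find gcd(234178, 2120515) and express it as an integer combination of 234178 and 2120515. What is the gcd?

Repeated division:
2120515 = 9·234178 + 12913
234178 = 18·12913 + 1744
12913 = 7·1744 + 705
1744 = 2·705 + 334
705 = 2·334 + 37
334 = 9·37 + 1
37 = 37·1 + 0
gcd(234178, 2120515) = 1.
Express as a combination:
1 = 334 − 9·37
1 = −9·705 + 19·334
1 = 19·1744 − 47·705
1 = −47·12913 + 348·1744
1 = 348·234178 − 6311·12913
1 = −6311·2120515 + 57147·234178
So 1 = (-6311)·2120515 + (57147)·234178.

1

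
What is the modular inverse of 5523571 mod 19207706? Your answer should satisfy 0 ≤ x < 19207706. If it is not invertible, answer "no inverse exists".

490457

Run Euclid on (19207706, 5523571):
19207706 = 3*5523571 + 2636993
5523571 = 2*2636993 + 249585
2636993 = 10*249585 + 141143
249585 = 1*141143 + 108442
141143 = 1*108442 + 32701
108442 = 3*32701 + 10339
32701 = 3*10339 + 1684
10339 = 6*1684 + 235
1684 = 7*235 + 39
235 = 6*39 + 1
39 = 39*1 + 0
Since gcd(5523571, 19207706) = 1, back-substitute to write 1 as a combination:
1 = 235 − 6·39
1 = −6·1684 + 43·235
1 = 43·10339 − 264·1684
1 = −264·32701 + 835·10339
1 = 835·108442 − 2769·32701
1 = −2769·141143 + 3604·108442
1 = 3604·249585 − 6373·141143
1 = −6373·2636993 + 67334·249585
1 = 67334·5523571 − 141041·2636993
1 = −141041·19207706 + 490457·5523571
So 5523571·490457 ≡ 1 (mod 19207706).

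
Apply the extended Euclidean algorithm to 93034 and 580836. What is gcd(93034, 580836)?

2

Apply Euclid's algorithm to 580836 and 93034:
580836 = 6·93034 + 22632
93034 = 4·22632 + 2506
22632 = 9·2506 + 78
2506 = 32·78 + 10
78 = 7·10 + 8
10 = 1·8 + 2
8 = 4·2 + 0
gcd(93034, 580836) = 2.
Working backward:
2 = 10 − 8
2 = −78 + 8·10
2 = 8·2506 − 257·78
2 = −257·22632 + 2321·2506
2 = 2321·93034 − 9541·22632
2 = −9541·580836 + 59567·93034
So 2 = (-9541)·580836 + (59567)·93034.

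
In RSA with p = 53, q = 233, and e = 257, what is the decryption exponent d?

φ(n) = (p−1)(q−1) = 52·232 = 12064.
Need d with 257·d ≡ 1 (mod 12064). Apply the extended Euclidean algorithm:
12064 = 46×257 + 242
257 = 1×242 + 15
242 = 16×15 + 2
15 = 7×2 + 1
2 = 2×1 + 0
Back-substitute:
1 = 15 − 7·2
1 = −7·242 + 113·15
1 = 113·257 − 120·242
1 = −120·12064 + 5633·257
So 257·5633 ≡ 1 (mod 12064), hence d = 5633.

5633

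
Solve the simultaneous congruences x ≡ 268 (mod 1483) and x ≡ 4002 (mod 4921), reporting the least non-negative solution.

1480302

Write x = 268 + 1483·k. Then 1483·k ≡ 4002 − 268 ≡ 3734 (mod 4921).
Need 1483⁻¹ mod 4921. Extended Euclid on (4921, 1483):
4921 = 3×1483 + 472
1483 = 3×472 + 67
472 = 7×67 + 3
67 = 22×3 + 1
3 = 3×1 + 0
Back-substitute:
1 = 67 − 22·3
1 = −22·472 + 155·67
1 = 155·1483 − 487·472
1 = −487·4921 + 1616·1483
1483⁻¹ ≡ 1616 (mod 4921), so k ≡ 1616·3734 ≡ 998 (mod 4921).
x = 268 + 1483·998 = 1480302.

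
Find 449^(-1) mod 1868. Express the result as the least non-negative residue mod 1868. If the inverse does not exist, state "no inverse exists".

Run Euclid on (1868, 449):
1868 = 4*449 + 72
449 = 6*72 + 17
72 = 4*17 + 4
17 = 4*4 + 1
4 = 4*1 + 0
Since gcd(449, 1868) = 1, back-substitute to write 1 as a combination:
1 = 17 − 4·4
1 = −4·72 + 17·17
1 = 17·449 − 106·72
1 = −106·1868 + 441·449
So 449·441 ≡ 1 (mod 1868).

441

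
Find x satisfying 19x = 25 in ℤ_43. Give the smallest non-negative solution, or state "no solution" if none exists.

33

First find gcd(19, 43):
43 = 2·19 + 5
19 = 3·5 + 4
5 = 1·4 + 1
4 = 4·1 + 0
gcd = 1, so a unique solution mod 43 exists.
Back-substitute for the Bézout coefficients:
1 = 5 − 4
1 = −19 + 4·5
1 = 4·43 − 9·19
So 19·(-9) ≡ 1 (mod 43), giving 19⁻¹ ≡ 34.
x ≡ 19⁻¹·25 ≡ 34·25 ≡ 33 (mod 43).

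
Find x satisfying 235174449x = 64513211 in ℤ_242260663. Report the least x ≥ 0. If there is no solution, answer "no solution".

First find gcd(235174449, 242260663):
242260663 = 1*235174449 + 7086214
235174449 = 33*7086214 + 1329387
7086214 = 5*1329387 + 439279
1329387 = 3*439279 + 11550
439279 = 38*11550 + 379
11550 = 30*379 + 180
379 = 2*180 + 19
180 = 9*19 + 9
19 = 2*9 + 1
9 = 9*1 + 0
gcd = 1, so a unique solution mod 242260663 exists.
Back-substitute for the Bézout coefficients:
1 = 19 − 2·9
1 = −2·180 + 19·19
1 = 19·379 − 40·180
1 = −40·11550 + 1219·379
1 = 1219·439279 − 46362·11550
1 = −46362·1329387 + 140305·439279
1 = 140305·7086214 − 747887·1329387
1 = −747887·235174449 + 24820576·7086214
1 = 24820576·242260663 − 25568463·235174449
So 235174449·(-25568463) ≡ 1 (mod 242260663), giving 235174449⁻¹ ≡ 216692200.
x ≡ 235174449⁻¹·64513211 ≡ 216692200·64513211 ≡ 26987718 (mod 242260663).

26987718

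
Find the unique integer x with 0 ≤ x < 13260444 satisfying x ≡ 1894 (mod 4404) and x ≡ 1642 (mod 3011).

2133430

Write x = 1894 + 4404·k. Then 4404·k ≡ 1642 − 1894 ≡ 2759 (mod 3011).
Need 4404⁻¹ mod 3011. Extended Euclid on (3011, 1393):
3011 = 2*1393 + 225
1393 = 6*225 + 43
225 = 5*43 + 10
43 = 4*10 + 3
10 = 3*3 + 1
3 = 3*1 + 0
Back-substitute:
1 = 10 − 3·3
1 = −3·43 + 13·10
1 = 13·225 − 68·43
1 = −68·1393 + 421·225
1 = 421·3011 − 910·1393
4404⁻¹ ≡ 2101 (mod 3011), so k ≡ 2101·2759 ≡ 484 (mod 3011).
x = 1894 + 4404·484 = 2133430.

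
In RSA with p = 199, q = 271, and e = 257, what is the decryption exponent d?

13313

φ(n) = (p−1)(q−1) = 198·270 = 53460.
Need d with 257·d ≡ 1 (mod 53460). Apply the extended Euclidean algorithm:
53460 = 208·257 + 4
257 = 64·4 + 1
4 = 4·1 + 0
Back-substitute:
1 = 257 − 64·4
1 = −64·53460 + 13313·257
So 257·13313 ≡ 1 (mod 53460), hence d = 13313.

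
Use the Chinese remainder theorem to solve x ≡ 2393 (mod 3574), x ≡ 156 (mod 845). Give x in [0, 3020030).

2654301

Write x = 2393 + 3574·k. Then 3574·k ≡ 156 − 2393 ≡ 298 (mod 845).
Need 3574⁻¹ mod 845. Extended Euclid on (845, 194):
845 = 4·194 + 69
194 = 2·69 + 56
69 = 1·56 + 13
56 = 4·13 + 4
13 = 3·4 + 1
4 = 4·1 + 0
Back-substitute:
1 = 13 − 3·4
1 = −3·56 + 13·13
1 = 13·69 − 16·56
1 = −16·194 + 45·69
1 = 45·845 − 196·194
3574⁻¹ ≡ 649 (mod 845), so k ≡ 649·298 ≡ 742 (mod 845).
x = 2393 + 3574·742 = 2654301.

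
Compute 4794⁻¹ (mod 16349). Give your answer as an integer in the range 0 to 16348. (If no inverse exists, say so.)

Run Euclid on (16349, 4794):
16349 = 3·4794 + 1967
4794 = 2·1967 + 860
1967 = 2·860 + 247
860 = 3·247 + 119
247 = 2·119 + 9
119 = 13·9 + 2
9 = 4·2 + 1
2 = 2·1 + 0
gcd = 1, so the inverse exists. Back-substitute:
1 = 9 − 4·2
1 = −4·119 + 53·9
1 = 53·247 − 110·119
1 = −110·860 + 383·247
1 = 383·1967 − 876·860
1 = −876·4794 + 2135·1967
1 = 2135·16349 − 7281·4794
So 4794·(-7281) ≡ 1 (mod 16349), and -7281 ≡ 9068 (mod 16349).

9068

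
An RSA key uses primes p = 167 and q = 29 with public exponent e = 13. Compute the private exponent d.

3933

φ(n) = (p−1)(q−1) = 166·28 = 4648.
Need d with 13·d ≡ 1 (mod 4648). Apply the extended Euclidean algorithm:
4648 = 357·13 + 7
13 = 1·7 + 6
7 = 1·6 + 1
6 = 6·1 + 0
Back-substitute:
1 = 7 − 6
1 = −13 + 2·7
1 = 2·4648 − 715·13
So 13·(-715) ≡ 1 (mod 4648), hence d ≡ -715 ≡ 3933 (mod 4648).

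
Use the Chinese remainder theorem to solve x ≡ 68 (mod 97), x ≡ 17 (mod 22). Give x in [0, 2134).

Write x = 68 + 97·k. Then 97·k ≡ 17 − 68 ≡ 15 (mod 22).
Need 97⁻¹ mod 22. Extended Euclid on (22, 9):
22 = 2*9 + 4
9 = 2*4 + 1
4 = 4*1 + 0
Back-substitute:
1 = 9 − 2·4
1 = −2·22 + 5·9
97⁻¹ ≡ 5 (mod 22), so k ≡ 5·15 ≡ 9 (mod 22).
x = 68 + 97·9 = 941.

941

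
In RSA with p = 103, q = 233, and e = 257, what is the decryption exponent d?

φ(n) = (p−1)(q−1) = 102·232 = 23664.
Need d with 257·d ≡ 1 (mod 23664). Apply the extended Euclidean algorithm:
23664 = 92*257 + 20
257 = 12*20 + 17
20 = 1*17 + 3
17 = 5*3 + 2
3 = 1*2 + 1
2 = 2*1 + 0
Back-substitute:
1 = 3 − 2
1 = −17 + 6·3
1 = 6·20 − 7·17
1 = −7·257 + 90·20
1 = 90·23664 − 8287·257
So 257·(-8287) ≡ 1 (mod 23664), hence d ≡ -8287 ≡ 15377 (mod 23664).

15377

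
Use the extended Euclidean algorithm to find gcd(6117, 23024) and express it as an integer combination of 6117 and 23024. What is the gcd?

Euclidean algorithm:
23024 = 3·6117 + 4673
6117 = 1·4673 + 1444
4673 = 3·1444 + 341
1444 = 4·341 + 80
341 = 4·80 + 21
80 = 3·21 + 17
21 = 1·17 + 4
17 = 4·4 + 1
4 = 4·1 + 0
gcd(6117, 23024) = 1.
Back-substituting:
1 = 17 − 4·4
1 = −4·21 + 5·17
1 = 5·80 − 19·21
1 = −19·341 + 81·80
1 = 81·1444 − 343·341
1 = −343·4673 + 1110·1444
1 = 1110·6117 − 1453·4673
1 = −1453·23024 + 5469·6117
So 1 = (-1453)·23024 + (5469)·6117.

1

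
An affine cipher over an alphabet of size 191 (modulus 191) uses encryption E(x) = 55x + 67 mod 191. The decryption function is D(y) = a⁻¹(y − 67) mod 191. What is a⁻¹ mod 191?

Apply the Euclidean algorithm to 191 and 55:
191 = 3·55 + 26
55 = 2·26 + 3
26 = 8·3 + 2
3 = 1·2 + 1
2 = 2·1 + 0
Since gcd(55, 191) = 1, back-substitute to write 1 as a combination:
1 = 3 − 2
1 = −26 + 9·3
1 = 9·55 − 19·26
1 = −19·191 + 66·55
So 55·66 ≡ 1 (mod 191).

66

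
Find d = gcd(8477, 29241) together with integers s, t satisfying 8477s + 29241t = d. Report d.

Euclidean algorithm:
29241 = 3*8477 + 3810
8477 = 2*3810 + 857
3810 = 4*857 + 382
857 = 2*382 + 93
382 = 4*93 + 10
93 = 9*10 + 3
10 = 3*3 + 1
3 = 3*1 + 0
gcd(8477, 29241) = 1.
Back-substituting:
1 = 10 − 3·3
1 = −3·93 + 28·10
1 = 28·382 − 115·93
1 = −115·857 + 258·382
1 = 258·3810 − 1147·857
1 = −1147·8477 + 2552·3810
1 = 2552·29241 − 8803·8477
So 1 = (2552)·29241 + (-8803)·8477.

1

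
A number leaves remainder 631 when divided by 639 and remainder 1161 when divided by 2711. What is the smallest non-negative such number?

Write x = 631 + 639·k. Then 639·k ≡ 1161 − 631 ≡ 530 (mod 2711).
Need 639⁻¹ mod 2711. Extended Euclid on (2711, 639):
2711 = 4·639 + 155
639 = 4·155 + 19
155 = 8·19 + 3
19 = 6·3 + 1
3 = 3·1 + 0
Back-substitute:
1 = 19 − 6·3
1 = −6·155 + 49·19
1 = 49·639 − 202·155
1 = −202·2711 + 857·639
639⁻¹ ≡ 857 (mod 2711), so k ≡ 857·530 ≡ 1473 (mod 2711).
x = 631 + 639·1473 = 941878.

941878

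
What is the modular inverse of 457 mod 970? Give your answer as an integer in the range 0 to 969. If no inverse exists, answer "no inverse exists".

433

gcd(970, 457) by repeated division:
970 = 2*457 + 56
457 = 8*56 + 9
56 = 6*9 + 2
9 = 4*2 + 1
2 = 2*1 + 0
The gcd is 1. Working backward:
1 = 9 − 4·2
1 = −4·56 + 25·9
1 = 25·457 − 204·56
1 = −204·970 + 433·457
So 457·433 ≡ 1 (mod 970).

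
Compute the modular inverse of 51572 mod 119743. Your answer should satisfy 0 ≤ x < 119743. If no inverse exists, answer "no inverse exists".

Apply the Euclidean algorithm to 119743 and 51572:
119743 = 2×51572 + 16599
51572 = 3×16599 + 1775
16599 = 9×1775 + 624
1775 = 2×624 + 527
624 = 1×527 + 97
527 = 5×97 + 42
97 = 2×42 + 13
42 = 3×13 + 3
13 = 4×3 + 1
3 = 3×1 + 0
The gcd is 1. Working backward:
1 = 13 − 4·3
1 = −4·42 + 13·13
1 = 13·97 − 30·42
1 = −30·527 + 163·97
1 = 163·624 − 193·527
1 = −193·1775 + 549·624
1 = 549·16599 − 5134·1775
1 = −5134·51572 + 15951·16599
1 = 15951·119743 − 37036·51572
Hence 51572⁻¹ ≡ -37036 ≡ 82707 (mod 119743).

82707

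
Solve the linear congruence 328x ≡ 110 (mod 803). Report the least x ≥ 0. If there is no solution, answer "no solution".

First find gcd(328, 803):
803 = 2*328 + 147
328 = 2*147 + 34
147 = 4*34 + 11
34 = 3*11 + 1
11 = 11*1 + 0
gcd = 1, so a unique solution mod 803 exists.
Back-substitute for the Bézout coefficients:
1 = 34 − 3·11
1 = −3·147 + 13·34
1 = 13·328 − 29·147
1 = −29·803 + 71·328
So 328·(71) ≡ 1 (mod 803), giving 328⁻¹ ≡ 71.
x ≡ 328⁻¹·110 ≡ 71·110 ≡ 583 (mod 803).

583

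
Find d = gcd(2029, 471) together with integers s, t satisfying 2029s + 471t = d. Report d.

Repeated division:
2029 = 4*471 + 145
471 = 3*145 + 36
145 = 4*36 + 1
36 = 36*1 + 0
gcd(2029, 471) = 1.
Working backward:
1 = 145 − 4·36
1 = −4·471 + 13·145
1 = 13·2029 − 56·471
So 1 = (13)·2029 + (-56)·471.

1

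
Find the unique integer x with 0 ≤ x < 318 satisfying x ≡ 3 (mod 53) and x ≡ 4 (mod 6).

268

Write x = 3 + 53·k. Then 53·k ≡ 4 − 3 ≡ 1 (mod 6).
Need 53⁻¹ mod 6. Extended Euclid on (6, 5):
6 = 1×5 + 1
5 = 5×1 + 0
Back-substitute:
1 = 6 − 5
53⁻¹ ≡ 5 (mod 6), so k ≡ 5·1 ≡ 5 (mod 6).
x = 3 + 53·5 = 268.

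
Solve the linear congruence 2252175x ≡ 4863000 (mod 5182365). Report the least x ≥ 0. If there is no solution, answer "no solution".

First find gcd(2252175, 5182365):
5182365 = 2×2252175 + 678015
2252175 = 3×678015 + 218130
678015 = 3×218130 + 23625
218130 = 9×23625 + 5505
23625 = 4×5505 + 1605
5505 = 3×1605 + 690
1605 = 2×690 + 225
690 = 3×225 + 15
225 = 15×15 + 0
gcd = 15 and 15 | 4863000, so solutions exist. Divide through by 15: 150145x ≡ 324200 (mod 345491).
Now find 150145⁻¹ mod 345491:
345491 = 2×150145 + 45201
150145 = 3×45201 + 14542
45201 = 3×14542 + 1575
14542 = 9×1575 + 367
1575 = 4×367 + 107
367 = 3×107 + 46
107 = 2×46 + 15
46 = 3×15 + 1
15 = 15×1 + 0
Back-substitute:
1 = 46 − 3·15
1 = −3·107 + 7·46
1 = 7·367 − 24·107
1 = −24·1575 + 103·367
1 = 103·14542 − 951·1575
1 = −951·45201 + 2956·14542
1 = 2956·150145 − 9819·45201
1 = −9819·345491 + 22594·150145
So 150145⁻¹ ≡ 22594 (mod 345491).
Then x ≡ 22594·324200 ≡ 220109 (mod 345491); the smallest non-negative solution is x = 220109.

220109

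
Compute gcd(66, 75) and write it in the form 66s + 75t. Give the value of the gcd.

3

Euclidean algorithm:
75 = 1·66 + 9
66 = 7·9 + 3
9 = 3·3 + 0
gcd(66, 75) = 3.
Express as a combination:
3 = 66 − 7·9
3 = −7·75 + 8·66
So 3 = (-7)·75 + (8)·66.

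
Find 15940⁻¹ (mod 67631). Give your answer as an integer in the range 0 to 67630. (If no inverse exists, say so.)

20319

Extended Euclidean algorithm:
67631 = 4*15940 + 3871
15940 = 4*3871 + 456
3871 = 8*456 + 223
456 = 2*223 + 10
223 = 22*10 + 3
10 = 3*3 + 1
3 = 3*1 + 0
gcd = 1, so the inverse exists. Back-substitute:
1 = 10 − 3·3
1 = −3·223 + 67·10
1 = 67·456 − 137·223
1 = −137·3871 + 1163·456
1 = 1163·15940 − 4789·3871
1 = −4789·67631 + 20319·15940
So 15940·20319 ≡ 1 (mod 67631).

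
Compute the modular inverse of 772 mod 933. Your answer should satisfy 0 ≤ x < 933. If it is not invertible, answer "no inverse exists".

226

Run Euclid on (933, 772):
933 = 1*772 + 161
772 = 4*161 + 128
161 = 1*128 + 33
128 = 3*33 + 29
33 = 1*29 + 4
29 = 7*4 + 1
4 = 4*1 + 0
Since gcd(772, 933) = 1, back-substitute to write 1 as a combination:
1 = 29 − 7·4
1 = −7·33 + 8·29
1 = 8·128 − 31·33
1 = −31·161 + 39·128
1 = 39·772 − 187·161
1 = −187·933 + 226·772
So 772·226 ≡ 1 (mod 933).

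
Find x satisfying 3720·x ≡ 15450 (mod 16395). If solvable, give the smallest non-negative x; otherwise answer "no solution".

First find gcd(3720, 16395):
16395 = 4×3720 + 1515
3720 = 2×1515 + 690
1515 = 2×690 + 135
690 = 5×135 + 15
135 = 9×15 + 0
gcd = 15 and 15 | 15450, so solutions exist. Divide through by 15: 248x ≡ 1030 (mod 1093).
Now find 248⁻¹ mod 1093:
1093 = 4·248 + 101
248 = 2·101 + 46
101 = 2·46 + 9
46 = 5·9 + 1
9 = 9·1 + 0
Back-substitute:
1 = 46 − 5·9
1 = −5·101 + 11·46
1 = 11·248 − 27·101
1 = −27·1093 + 119·248
So 248⁻¹ ≡ 119 (mod 1093).
Then x ≡ 119·1030 ≡ 154 (mod 1093); the smallest non-negative solution is x = 154.

154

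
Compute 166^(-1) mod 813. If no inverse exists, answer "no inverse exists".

gcd(813, 166) by repeated division:
813 = 4×166 + 149
166 = 1×149 + 17
149 = 8×17 + 13
17 = 1×13 + 4
13 = 3×4 + 1
4 = 4×1 + 0
Since gcd(166, 813) = 1, back-substitute to write 1 as a combination:
1 = 13 − 3·4
1 = −3·17 + 4·13
1 = 4·149 − 35·17
1 = −35·166 + 39·149
1 = 39·813 − 191·166
Thus 166·(-191) ≡ 1 (mod 813); reducing, -191 mod 813 = 622.

622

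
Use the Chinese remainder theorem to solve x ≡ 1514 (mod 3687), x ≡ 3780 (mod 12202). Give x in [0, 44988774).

Write x = 1514 + 3687·k. Then 3687·k ≡ 3780 − 1514 ≡ 2266 (mod 12202).
Need 3687⁻¹ mod 12202. Extended Euclid on (12202, 3687):
12202 = 3*3687 + 1141
3687 = 3*1141 + 264
1141 = 4*264 + 85
264 = 3*85 + 9
85 = 9*9 + 4
9 = 2*4 + 1
4 = 4*1 + 0
Back-substitute:
1 = 9 − 2·4
1 = −2·85 + 19·9
1 = 19·264 − 59·85
1 = −59·1141 + 255·264
1 = 255·3687 − 824·1141
1 = −824·12202 + 2727·3687
3687⁻¹ ≡ 2727 (mod 12202), so k ≡ 2727·2266 ≡ 5170 (mod 12202).
x = 1514 + 3687·5170 = 19063304.

19063304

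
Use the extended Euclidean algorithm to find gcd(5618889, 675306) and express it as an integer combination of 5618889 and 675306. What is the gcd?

Euclidean algorithm:
5618889 = 8×675306 + 216441
675306 = 3×216441 + 25983
216441 = 8×25983 + 8577
25983 = 3×8577 + 252
8577 = 34×252 + 9
252 = 28×9 + 0
gcd(5618889, 675306) = 9.
Working backward:
9 = 8577 − 34·252
9 = −34·25983 + 103·8577
9 = 103·216441 − 858·25983
9 = −858·675306 + 2677·216441
9 = 2677·5618889 − 22274·675306
So 9 = (2677)·5618889 + (-22274)·675306.

9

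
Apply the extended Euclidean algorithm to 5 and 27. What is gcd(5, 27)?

1

Repeated division:
27 = 5·5 + 2
5 = 2·2 + 1
2 = 2·1 + 0
gcd(5, 27) = 1.
Working backward:
1 = 5 − 2·2
1 = −2·27 + 11·5
So 1 = (-2)·27 + (11)·5.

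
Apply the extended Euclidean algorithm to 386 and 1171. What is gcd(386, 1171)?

Apply Euclid's algorithm to 1171 and 386:
1171 = 3*386 + 13
386 = 29*13 + 9
13 = 1*9 + 4
9 = 2*4 + 1
4 = 4*1 + 0
gcd(386, 1171) = 1.
Working backward:
1 = 9 − 2·4
1 = −2·13 + 3·9
1 = 3·386 − 89·13
1 = −89·1171 + 270·386
So 1 = (-89)·1171 + (270)·386.

1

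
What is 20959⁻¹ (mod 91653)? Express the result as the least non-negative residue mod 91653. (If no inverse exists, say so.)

88159

Extended Euclidean algorithm:
91653 = 4*20959 + 7817
20959 = 2*7817 + 5325
7817 = 1*5325 + 2492
5325 = 2*2492 + 341
2492 = 7*341 + 105
341 = 3*105 + 26
105 = 4*26 + 1
26 = 26*1 + 0
The gcd is 1. Working backward:
1 = 105 − 4·26
1 = −4·341 + 13·105
1 = 13·2492 − 95·341
1 = −95·5325 + 203·2492
1 = 203·7817 − 298·5325
1 = −298·20959 + 799·7817
1 = 799·91653 − 3494·20959
Hence 20959⁻¹ ≡ -3494 ≡ 88159 (mod 91653).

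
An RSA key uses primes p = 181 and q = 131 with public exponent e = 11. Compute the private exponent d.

14891

φ(n) = (p−1)(q−1) = 180·130 = 23400.
Need d with 11·d ≡ 1 (mod 23400). Apply the extended Euclidean algorithm:
23400 = 2127*11 + 3
11 = 3*3 + 2
3 = 1*2 + 1
2 = 2*1 + 0
Back-substitute:
1 = 3 − 2
1 = −11 + 4·3
1 = 4·23400 − 8509·11
So 11·(-8509) ≡ 1 (mod 23400), hence d ≡ -8509 ≡ 14891 (mod 23400).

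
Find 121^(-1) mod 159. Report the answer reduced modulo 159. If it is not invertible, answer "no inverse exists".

46

Apply the Euclidean algorithm to 159 and 121:
159 = 1·121 + 38
121 = 3·38 + 7
38 = 5·7 + 3
7 = 2·3 + 1
3 = 3·1 + 0
gcd = 1, so the inverse exists. Back-substitute:
1 = 7 − 2·3
1 = −2·38 + 11·7
1 = 11·121 − 35·38
1 = −35·159 + 46·121
So 121·46 ≡ 1 (mod 159).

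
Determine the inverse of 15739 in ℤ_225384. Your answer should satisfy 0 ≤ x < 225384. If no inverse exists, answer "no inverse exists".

53371

gcd(225384, 15739) by repeated division:
225384 = 14*15739 + 5038
15739 = 3*5038 + 625
5038 = 8*625 + 38
625 = 16*38 + 17
38 = 2*17 + 4
17 = 4*4 + 1
4 = 4*1 + 0
Since gcd(15739, 225384) = 1, back-substitute to write 1 as a combination:
1 = 17 − 4·4
1 = −4·38 + 9·17
1 = 9·625 − 148·38
1 = −148·5038 + 1193·625
1 = 1193·15739 − 3727·5038
1 = −3727·225384 + 53371·15739
So 15739·53371 ≡ 1 (mod 225384).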